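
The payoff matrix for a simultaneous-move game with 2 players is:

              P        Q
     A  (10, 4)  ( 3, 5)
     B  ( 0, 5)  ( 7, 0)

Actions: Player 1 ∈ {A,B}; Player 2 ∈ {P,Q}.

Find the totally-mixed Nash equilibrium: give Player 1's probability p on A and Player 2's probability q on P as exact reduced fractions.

p=5/6, q=2/7

P1 indiff ⇒ q·10+(1-q)·3 = q·0+(1-q)·7 ⇒ q(10) = (1-q)(4) ⇒ q = 2/7
P2 indiff ⇒ p·4+(1-p)·5 = p·5+(1-p)·0 ⇒ p(-1) = (1-p)(-5) ⇒ p = 5/6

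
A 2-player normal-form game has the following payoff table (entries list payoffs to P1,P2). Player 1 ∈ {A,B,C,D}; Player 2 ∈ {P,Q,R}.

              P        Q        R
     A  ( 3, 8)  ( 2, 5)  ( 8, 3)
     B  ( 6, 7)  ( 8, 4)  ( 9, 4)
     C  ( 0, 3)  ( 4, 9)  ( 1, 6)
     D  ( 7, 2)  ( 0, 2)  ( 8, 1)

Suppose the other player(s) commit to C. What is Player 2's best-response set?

u_2(P vs C) = 3
u_2(Q vs C) = 9
u_2(R vs C) = 6
max payoff 9 at {Q}

argmax u_2 = {Q}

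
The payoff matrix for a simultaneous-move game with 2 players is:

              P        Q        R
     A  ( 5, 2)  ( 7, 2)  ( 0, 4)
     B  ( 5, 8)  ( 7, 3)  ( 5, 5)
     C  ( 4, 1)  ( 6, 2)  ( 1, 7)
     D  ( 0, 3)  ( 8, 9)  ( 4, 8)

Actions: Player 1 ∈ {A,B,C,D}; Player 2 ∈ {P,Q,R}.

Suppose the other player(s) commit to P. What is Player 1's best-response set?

u_1(A vs P) = 5
u_1(B vs P) = 5
u_1(C vs P) = 4
u_1(D vs P) = 0
max payoff 5 at {A,B}

BR_1 = {A,B}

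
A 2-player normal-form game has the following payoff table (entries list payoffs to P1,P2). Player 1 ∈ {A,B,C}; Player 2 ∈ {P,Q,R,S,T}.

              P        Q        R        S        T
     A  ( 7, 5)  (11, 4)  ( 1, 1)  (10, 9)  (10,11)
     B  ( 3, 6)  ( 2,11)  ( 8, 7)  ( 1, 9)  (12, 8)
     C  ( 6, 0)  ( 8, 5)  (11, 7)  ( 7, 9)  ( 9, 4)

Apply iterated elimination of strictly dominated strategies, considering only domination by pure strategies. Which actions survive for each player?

P2 drop P (S beats it: A:9>5 B:9>6 C:9>0)
P2 drop R (S beats it: A:9>1 B:9>7 C:9>7)
P1 drop C (A beats it: Q:11>8 S:10>7 T:10>9)
P1→{A,B} P2→{Q,S,T}

Survivors P1:{A,B} P2:{Q,S,T}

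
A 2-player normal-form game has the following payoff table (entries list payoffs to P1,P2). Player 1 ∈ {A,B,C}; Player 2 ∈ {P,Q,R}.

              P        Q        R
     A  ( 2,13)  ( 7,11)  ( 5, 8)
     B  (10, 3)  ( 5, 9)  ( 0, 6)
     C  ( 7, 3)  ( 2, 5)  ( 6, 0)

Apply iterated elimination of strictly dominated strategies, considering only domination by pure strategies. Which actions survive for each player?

IESDS → P1:{A,B} P2:{P,Q}

P2 drop R (Q beats it: A:11>8 B:9>6 C:5>0)
P1 drop C (B beats it: P:10>7 Q:5>2)
P1→{A,B} P2→{P,Q}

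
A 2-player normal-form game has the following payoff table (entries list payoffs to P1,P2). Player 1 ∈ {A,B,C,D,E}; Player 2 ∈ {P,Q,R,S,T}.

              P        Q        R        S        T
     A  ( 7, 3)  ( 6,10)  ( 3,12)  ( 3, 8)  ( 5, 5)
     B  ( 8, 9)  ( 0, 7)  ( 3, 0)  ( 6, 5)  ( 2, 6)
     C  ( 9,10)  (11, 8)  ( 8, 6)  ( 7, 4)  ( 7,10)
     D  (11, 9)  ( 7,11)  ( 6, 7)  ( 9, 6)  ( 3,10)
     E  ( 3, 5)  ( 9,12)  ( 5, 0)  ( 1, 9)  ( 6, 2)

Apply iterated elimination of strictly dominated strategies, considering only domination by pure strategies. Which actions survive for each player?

P1 drop A (C beats it: P:9>7 Q:11>6 R:8>3 S:7>3 T:7>5)
P1 drop B (C beats it: P:9>8 Q:11>0 R:8>3 S:7>6 T:7>2)
P1 drop E (C beats it: P:9>3 Q:11>9 R:8>5 S:7>1 T:7>6)
P2 drop R (P beats it: C:10>6 D:9>7)
P2 drop S (P beats it: C:10>4 D:9>6)
P1→{C,D} P2→{P,Q,T}

IESDS → P1:{C,D} P2:{P,Q,T}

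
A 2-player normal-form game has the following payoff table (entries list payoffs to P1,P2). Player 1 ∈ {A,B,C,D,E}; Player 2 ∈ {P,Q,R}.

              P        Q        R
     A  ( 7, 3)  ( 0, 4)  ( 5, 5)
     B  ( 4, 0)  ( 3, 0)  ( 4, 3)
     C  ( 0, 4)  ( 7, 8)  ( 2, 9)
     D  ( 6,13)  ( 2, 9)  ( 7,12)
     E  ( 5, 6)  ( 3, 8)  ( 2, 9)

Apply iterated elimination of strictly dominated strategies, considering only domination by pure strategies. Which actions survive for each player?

P2 drop Q (R beats it: A:5>4 B:3>0 C:9>8 D:12>9 E:9>8)
P1 drop B (A beats it: P:7>4 R:5>4)
P1 drop C (A beats it: P:7>0 R:5>2)
P1 drop E (A beats it: P:7>5 R:5>2)
P1→{A,D} P2→{P,R}

Remaining: P1:{A,D} P2:{P,R}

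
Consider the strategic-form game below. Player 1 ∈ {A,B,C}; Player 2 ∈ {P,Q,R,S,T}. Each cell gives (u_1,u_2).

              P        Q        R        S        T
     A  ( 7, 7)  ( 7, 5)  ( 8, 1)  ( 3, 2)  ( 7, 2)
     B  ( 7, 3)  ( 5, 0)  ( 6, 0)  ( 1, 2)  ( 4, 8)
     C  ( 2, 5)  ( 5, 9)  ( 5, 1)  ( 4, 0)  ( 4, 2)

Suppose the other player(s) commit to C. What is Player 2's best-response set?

BR_2 = {Q}

u_2(P vs C) = 5
u_2(Q vs C) = 9
u_2(R vs C) = 1
u_2(S vs C) = 0
u_2(T vs C) = 2
max payoff 9 at {Q}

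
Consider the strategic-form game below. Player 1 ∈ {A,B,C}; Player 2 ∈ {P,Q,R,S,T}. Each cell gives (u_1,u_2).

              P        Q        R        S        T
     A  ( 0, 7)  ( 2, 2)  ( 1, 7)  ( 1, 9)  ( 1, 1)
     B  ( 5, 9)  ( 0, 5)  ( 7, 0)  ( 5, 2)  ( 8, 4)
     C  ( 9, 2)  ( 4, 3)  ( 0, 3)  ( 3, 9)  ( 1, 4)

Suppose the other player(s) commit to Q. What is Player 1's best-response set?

u_1(A vs Q) = 2
u_1(B vs Q) = 0
u_1(C vs Q) = 4
max payoff 4 at {C}

BR_1 = {C}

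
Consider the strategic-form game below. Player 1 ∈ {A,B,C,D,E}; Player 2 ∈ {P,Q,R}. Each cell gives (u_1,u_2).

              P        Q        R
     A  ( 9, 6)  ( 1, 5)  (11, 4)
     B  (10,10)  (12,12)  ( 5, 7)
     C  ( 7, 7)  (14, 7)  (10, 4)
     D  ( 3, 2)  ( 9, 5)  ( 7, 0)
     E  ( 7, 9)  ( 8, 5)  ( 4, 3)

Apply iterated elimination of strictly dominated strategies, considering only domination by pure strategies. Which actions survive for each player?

P1 drop D (C beats it: P:7>3 Q:14>9 R:10>7)
P1 drop E (B beats it: P:10>7 Q:12>8 R:5>4)
P2 drop R (P beats it: A:6>4 B:10>7 C:7>4)
P1 drop A (B beats it: P:10>9 Q:12>1)
P1→{B,C} P2→{P,Q}

Survivors P1:{B,C} P2:{P,Q}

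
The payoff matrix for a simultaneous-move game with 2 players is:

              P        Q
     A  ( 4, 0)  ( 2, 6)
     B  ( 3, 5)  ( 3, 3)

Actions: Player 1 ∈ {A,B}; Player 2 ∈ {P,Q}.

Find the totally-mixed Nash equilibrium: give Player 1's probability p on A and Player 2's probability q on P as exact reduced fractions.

(p,q) = (1/4, 1/2)

P1 indiff ⇒ q·4+(1-q)·2 = q·3+(1-q)·3 ⇒ q(1) = (1-q)(1) ⇒ q = 1/2
P2 indiff ⇒ p·0+(1-p)·5 = p·6+(1-p)·3 ⇒ p(-6) = (1-p)(-2) ⇒ p = 1/4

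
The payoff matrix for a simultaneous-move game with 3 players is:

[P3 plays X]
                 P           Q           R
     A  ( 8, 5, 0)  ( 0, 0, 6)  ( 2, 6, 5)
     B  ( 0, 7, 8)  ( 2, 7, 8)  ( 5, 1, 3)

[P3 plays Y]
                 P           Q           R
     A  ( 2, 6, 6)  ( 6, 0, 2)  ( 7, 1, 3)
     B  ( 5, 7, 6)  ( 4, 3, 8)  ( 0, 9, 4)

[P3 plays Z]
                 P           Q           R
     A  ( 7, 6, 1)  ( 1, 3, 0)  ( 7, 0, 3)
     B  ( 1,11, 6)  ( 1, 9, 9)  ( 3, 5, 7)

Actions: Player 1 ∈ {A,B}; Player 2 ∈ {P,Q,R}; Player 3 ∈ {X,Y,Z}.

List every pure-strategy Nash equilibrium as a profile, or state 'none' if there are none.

(A,P,X): not NE [P2→R gives 6>5; P3→Y gives 6>0]
(A,P,Y): not NE [P1→B gives 5>2]
(A,P,Z): not NE [P3→Y gives 6>1]
(A,Q,X): not NE [P1→B gives 2>0; P2→R gives 6>0]
(A,Q,Y): not NE [P2→P gives 6>0; P3→X gives 6>2]
(A,Q,Z): not NE [P2→P gives 6>3; P3→X gives 6>0]
(A,R,X): not NE [P1→B gives 5>2]
(A,R,Y): not NE [P2→P gives 6>1; P3→X gives 5>3]
(A,R,Z): not NE [P2→P gives 6>0; P3→X gives 5>3]
(B,P,X): not NE [P1→A gives 8>0]
(B,P,Y): not NE [P2→R gives 9>7; P3→X gives 8>6]
(B,P,Z): not NE [P1→A gives 7>1; P3→X gives 8>6]
(B,Q,X): not NE [P3→Z gives 9>8]
(B,Q,Y): not NE [P1→A gives 6>4; P2→R gives 9>3; P3→Z gives 9>8]
(B,Q,Z): not NE [P2→P gives 11>9]
(B,R,X): not NE [P2→Q gives 7>1; P3→Z gives 7>3]
(B,R,Y): not NE [P1→A gives 7>0; P3→Z gives 7>4]
(B,R,Z): not NE [P1→A gives 7>3; P2→P gives 11>5]

Equilibria: none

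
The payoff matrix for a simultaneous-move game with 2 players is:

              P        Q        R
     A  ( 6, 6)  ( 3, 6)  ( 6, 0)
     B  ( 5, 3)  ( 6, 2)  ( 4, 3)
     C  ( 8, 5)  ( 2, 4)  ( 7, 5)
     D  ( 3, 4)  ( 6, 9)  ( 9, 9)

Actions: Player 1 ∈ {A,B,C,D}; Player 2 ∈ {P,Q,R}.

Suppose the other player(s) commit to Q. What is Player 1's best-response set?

BR_1 = {B,D}

u_1(A vs Q) = 3
u_1(B vs Q) = 6
u_1(C vs Q) = 2
u_1(D vs Q) = 6
max payoff 6 at {B,D}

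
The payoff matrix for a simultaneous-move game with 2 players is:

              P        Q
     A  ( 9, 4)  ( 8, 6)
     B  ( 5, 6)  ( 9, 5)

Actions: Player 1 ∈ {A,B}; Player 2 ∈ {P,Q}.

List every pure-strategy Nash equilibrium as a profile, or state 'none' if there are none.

(A,P): not NE [P2→Q gives 6>4]
(A,Q): not NE [P1→B gives 9>8]
(B,P): not NE [P1→A gives 9>5]
(B,Q): not NE [P2→P gives 6>5]

No pure NE.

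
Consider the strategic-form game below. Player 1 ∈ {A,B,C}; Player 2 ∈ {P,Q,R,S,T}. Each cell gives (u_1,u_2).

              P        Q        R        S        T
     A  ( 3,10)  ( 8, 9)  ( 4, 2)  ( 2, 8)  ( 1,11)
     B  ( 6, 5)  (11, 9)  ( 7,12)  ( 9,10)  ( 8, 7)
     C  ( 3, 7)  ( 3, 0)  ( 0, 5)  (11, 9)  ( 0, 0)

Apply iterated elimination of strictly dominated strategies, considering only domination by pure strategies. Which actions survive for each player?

IESDS → P1:{B,C} P2:{R,S}

P1 drop A (B beats it: P:6>3 Q:11>8 R:7>4 S:9>2 T:8>1)
P2 drop P (S beats it: B:10>5 C:9>7)
P2 drop Q (R beats it: B:12>9 C:5>0)
P2 drop T (R beats it: B:12>7 C:5>0)
P1→{B,C} P2→{R,S}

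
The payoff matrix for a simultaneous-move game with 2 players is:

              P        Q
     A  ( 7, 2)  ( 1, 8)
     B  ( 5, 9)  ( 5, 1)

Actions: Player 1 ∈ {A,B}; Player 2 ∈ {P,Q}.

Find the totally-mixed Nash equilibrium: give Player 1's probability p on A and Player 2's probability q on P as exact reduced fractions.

P1 indiff ⇒ q·7+(1-q)·1 = q·5+(1-q)·5 ⇒ q(2) = (1-q)(4) ⇒ q = 2/3
P2 indiff ⇒ p·2+(1-p)·9 = p·8+(1-p)·1 ⇒ p(-6) = (1-p)(-8) ⇒ p = 4/7

(p,q) = (4/7, 2/3)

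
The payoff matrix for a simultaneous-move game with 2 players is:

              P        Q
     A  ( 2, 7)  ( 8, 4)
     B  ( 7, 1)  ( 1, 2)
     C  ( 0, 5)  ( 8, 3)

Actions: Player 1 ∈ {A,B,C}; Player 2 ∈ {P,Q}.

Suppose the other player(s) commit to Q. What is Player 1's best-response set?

u_1(A vs Q) = 8
u_1(B vs Q) = 1
u_1(C vs Q) = 8
max payoff 8 at {A,C}

argmax u_1 = {A,C}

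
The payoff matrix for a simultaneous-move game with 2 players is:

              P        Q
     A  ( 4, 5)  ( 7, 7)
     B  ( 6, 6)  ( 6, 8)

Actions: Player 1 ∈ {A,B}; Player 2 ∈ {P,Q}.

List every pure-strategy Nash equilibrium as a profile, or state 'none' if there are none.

Nash profiles: (A,Q)

(A,P): not NE [P1→B gives 6>4; P2→Q gives 7>5]
(A,Q): NE
(B,P): not NE [P2→Q gives 8>6]
(B,Q): not NE [P1→A gives 7>6]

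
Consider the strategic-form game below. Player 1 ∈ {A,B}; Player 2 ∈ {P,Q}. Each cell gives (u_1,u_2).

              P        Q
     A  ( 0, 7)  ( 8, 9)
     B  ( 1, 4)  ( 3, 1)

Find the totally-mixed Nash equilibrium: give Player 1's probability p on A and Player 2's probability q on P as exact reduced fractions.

p=3/5, q=5/6

P1 indiff ⇒ q·0+(1-q)·8 = q·1+(1-q)·3 ⇒ q(-1) = (1-q)(-5) ⇒ q = 5/6
P2 indiff ⇒ p·7+(1-p)·4 = p·9+(1-p)·1 ⇒ p(-2) = (1-p)(-3) ⇒ p = 3/5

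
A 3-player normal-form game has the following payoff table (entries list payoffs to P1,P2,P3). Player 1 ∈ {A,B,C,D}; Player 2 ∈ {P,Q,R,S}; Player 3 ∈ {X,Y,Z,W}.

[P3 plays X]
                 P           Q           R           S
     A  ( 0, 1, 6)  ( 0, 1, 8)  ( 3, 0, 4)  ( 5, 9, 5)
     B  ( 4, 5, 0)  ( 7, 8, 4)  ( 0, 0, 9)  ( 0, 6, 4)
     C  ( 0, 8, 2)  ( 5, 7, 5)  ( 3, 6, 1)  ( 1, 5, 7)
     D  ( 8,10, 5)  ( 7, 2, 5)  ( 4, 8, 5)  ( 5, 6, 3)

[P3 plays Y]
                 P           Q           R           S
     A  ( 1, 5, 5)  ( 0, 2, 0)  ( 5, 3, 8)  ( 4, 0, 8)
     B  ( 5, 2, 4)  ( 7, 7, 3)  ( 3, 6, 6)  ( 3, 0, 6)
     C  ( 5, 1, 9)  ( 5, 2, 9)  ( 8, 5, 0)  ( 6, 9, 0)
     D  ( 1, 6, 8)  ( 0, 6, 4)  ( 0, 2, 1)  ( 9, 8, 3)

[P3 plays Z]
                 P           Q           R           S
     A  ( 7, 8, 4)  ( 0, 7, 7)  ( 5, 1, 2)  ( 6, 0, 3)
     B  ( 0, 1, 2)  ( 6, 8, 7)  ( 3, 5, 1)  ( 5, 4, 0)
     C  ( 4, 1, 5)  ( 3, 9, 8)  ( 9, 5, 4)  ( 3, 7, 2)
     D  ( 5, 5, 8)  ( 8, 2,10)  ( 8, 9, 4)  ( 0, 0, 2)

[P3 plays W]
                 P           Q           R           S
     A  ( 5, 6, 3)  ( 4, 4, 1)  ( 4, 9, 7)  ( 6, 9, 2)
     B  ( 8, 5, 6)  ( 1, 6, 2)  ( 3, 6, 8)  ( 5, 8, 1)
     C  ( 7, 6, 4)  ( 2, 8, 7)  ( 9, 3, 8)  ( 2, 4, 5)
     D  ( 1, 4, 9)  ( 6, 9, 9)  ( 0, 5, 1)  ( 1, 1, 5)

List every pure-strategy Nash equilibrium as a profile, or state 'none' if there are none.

(A,P,X): not NE [P1→D gives 8>0; P2→S gives 9>1]
(A,P,Y): not NE [P1→C gives 5>1; P3→X gives 6>5]
(A,P,Z): not NE [P3→X gives 6>4]
(A,P,W): not NE [P1→B gives 8>5; P2→S gives 9>6; P3→X gives 6>3]
(A,Q,X): not NE [P1→D gives 7>0; P2→S gives 9>1]
(A,Q,Y): not NE [P1→B gives 7>0; P2→P gives 5>2; P3→X gives 8>0]
(A,Q,Z): not NE [P1→D gives 8>0; P2→P gives 8>7; P3→X gives 8>7]
(A,Q,W): not NE [P1→D gives 6>4; P2→S gives 9>4; P3→X gives 8>1]
(A,R,X): not NE [P1→D gives 4>3; P2→S gives 9>0; P3→Y gives 8>4]
(A,R,Y): not NE [P1→C gives 8>5; P2→P gives 5>3]
(A,R,Z): not NE [P1→C gives 9>5; P2→P gives 8>1; P3→Y gives 8>2]
(A,R,W): not NE [P1→C gives 9>4; P3→Y gives 8>7]
(A,S,X): not NE [P3→Y gives 8>5]
(A,S,Y): not NE [P1→D gives 9>4; P2→P gives 5>0]
(A,S,Z): not NE [P2→P gives 8>0; P3→Y gives 8>3]
(A,S,W): not NE [P3→Y gives 8>2]
(B,P,X): not NE [P1→D gives 8>4; P2→Q gives 8>5; P3→W gives 6>0]
(B,P,Y): not NE [P2→Q gives 7>2; P3→W gives 6>4]
(B,P,Z): not NE [P1→A gives 7>0; P2→Q gives 8>1; P3→W gives 6>2]
(B,P,W): not NE [P2→S gives 8>5]
(B,Q,X): not NE [P3→Z gives 7>4]
(B,Q,Y): not NE [P3→Z gives 7>3]
(B,Q,Z): not NE [P1→D gives 8>6]
(B,Q,W): not NE [P1→D gives 6>1; P2→S gives 8>6; P3→Z gives 7>2]
(B,R,X): not NE [P1→D gives 4>0; P2→Q gives 8>0]
(B,R,Y): not NE [P1→C gives 8>3; P2→Q gives 7>6; P3→X gives 9>6]
(B,R,Z): not NE [P1→C gives 9>3; P2→Q gives 8>5; P3→X gives 9>1]
(B,R,W): not NE [P1→C gives 9>3; P2→S gives 8>6; P3→X gives 9>8]
(B,S,X): not NE [P1→D gives 5>0; P2→Q gives 8>6; P3→Y gives 6>4]
(B,S,Y): not NE [P1→D gives 9>3; P2→Q gives 7>0]
(B,S,Z): not NE [P1→A gives 6>5; P2→Q gives 8>4; P3→Y gives 6>0]
(B,S,W): not NE [P1→A gives 6>5; P3→Y gives 6>1]
(C,P,X): not NE [P1→D gives 8>0; P3→Y gives 9>2]
(C,P,Y): not NE [P2→S gives 9>1]
(C,P,Z): not NE [P1→A gives 7>4; P2→Q gives 9>1; P3→Y gives 9>5]
(C,P,W): not NE [P1→B gives 8>7; P2→Q gives 8>6; P3→Y gives 9>4]
(C,Q,X): not NE [P1→D gives 7>5; P2→P gives 8>7; P3→Y gives 9>5]
(C,Q,Y): not NE [P1→B gives 7>5; P2→S gives 9>2]
(C,Q,Z): not NE [P1→D gives 8>3; P3→Y gives 9>8]
(C,Q,W): not NE [P1→D gives 6>2; P3→Y gives 9>7]
(C,R,X): not NE [P1→D gives 4>3; P2→P gives 8>6; P3→W gives 8>1]
(C,R,Y): not NE [P2→S gives 9>5; P3→W gives 8>0]
(C,R,Z): not NE [P2→Q gives 9>5; P3→W gives 8>4]
(C,R,W): not NE [P2→Q gives 8>3]
(C,S,X): not NE [P1→D gives 5>1; P2→P gives 8>5]
(C,S,Y): not NE [P1→D gives 9>6; P3→X gives 7>0]
(C,S,Z): not NE [P1→A gives 6>3; P2→Q gives 9>7; P3→X gives 7>2]
(C,S,W): not NE [P1→A gives 6>2; P2→Q gives 8>4; P3→X gives 7>5]
(D,P,X): not NE [P3→W gives 9>5]
(D,P,Y): not NE [P1→C gives 5>1; P2→S gives 8>6; P3→W gives 9>8]
(D,P,Z): not NE [P1→A gives 7>5; P2→R gives 9>5; P3→W gives 9>8]
(D,P,W): not NE [P1→B gives 8>1; P2→Q gives 9>4]
(D,Q,X): not NE [P2→P gives 10>2; P3→Z gives 10>5]
(D,Q,Y): not NE [P1→B gives 7>0; P2→S gives 8>6; P3→Z gives 10>4]
(D,Q,Z): not NE [P2→R gives 9>2]
(D,Q,W): not NE [P3→Z gives 10>9]
(D,R,X): not NE [P2→P gives 10>8]
(D,R,Y): not NE [P1→C gives 8>0; P2→S gives 8>2; P3→X gives 5>1]
(D,R,Z): not NE [P1→C gives 9>8; P3→X gives 5>4]
(D,R,W): not NE [P1→C gives 9>0; P2→Q gives 9>5; P3→X gives 5>1]
(D,S,X): not NE [P2→P gives 10>6; P3→W gives 5>3]
(D,S,Y): not NE [P3→W gives 5>3]
(D,S,Z): not NE [P1→A gives 6>0; P2→R gives 9>0; P3→W gives 5>2]
(D,S,W): not NE [P1→A gives 6>1; P2→Q gives 9>1]

Equilibria: none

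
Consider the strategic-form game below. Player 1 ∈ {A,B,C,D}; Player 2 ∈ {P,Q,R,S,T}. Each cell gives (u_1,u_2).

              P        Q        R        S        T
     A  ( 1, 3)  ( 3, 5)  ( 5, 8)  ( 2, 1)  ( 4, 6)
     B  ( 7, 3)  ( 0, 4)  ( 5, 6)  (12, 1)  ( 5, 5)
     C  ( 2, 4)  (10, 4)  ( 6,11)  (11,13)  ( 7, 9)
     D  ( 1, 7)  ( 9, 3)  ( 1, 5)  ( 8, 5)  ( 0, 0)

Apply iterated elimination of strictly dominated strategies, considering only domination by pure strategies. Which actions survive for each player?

P1 drop A (C beats it: P:2>1 Q:10>3 R:6>5 S:11>2 T:7>4)
P1 drop D (C beats it: P:2>1 Q:10>9 R:6>1 S:11>8 T:7>0)
P2 drop P (R beats it: B:6>3 C:11>4)
P2 drop Q (R beats it: B:6>4 C:11>4)
P2 drop T (R beats it: B:6>5 C:11>9)
P1→{B,C} P2→{R,S}

Remaining: P1:{B,C} P2:{R,S}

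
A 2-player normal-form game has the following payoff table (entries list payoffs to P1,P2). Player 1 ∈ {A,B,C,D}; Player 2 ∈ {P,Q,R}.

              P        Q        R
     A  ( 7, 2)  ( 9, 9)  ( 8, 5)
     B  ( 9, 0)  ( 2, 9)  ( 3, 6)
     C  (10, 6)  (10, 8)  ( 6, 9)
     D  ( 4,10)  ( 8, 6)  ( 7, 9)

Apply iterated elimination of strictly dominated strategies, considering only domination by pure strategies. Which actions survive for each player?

Survivors P1:{A,C} P2:{Q,R}

P1 drop B (C beats it: P:10>9 Q:10>2 R:6>3)
P1 drop D (A beats it: P:7>4 Q:9>8 R:8>7)
P2 drop P (Q beats it: A:9>2 C:8>6)
P1→{A,C} P2→{Q,R}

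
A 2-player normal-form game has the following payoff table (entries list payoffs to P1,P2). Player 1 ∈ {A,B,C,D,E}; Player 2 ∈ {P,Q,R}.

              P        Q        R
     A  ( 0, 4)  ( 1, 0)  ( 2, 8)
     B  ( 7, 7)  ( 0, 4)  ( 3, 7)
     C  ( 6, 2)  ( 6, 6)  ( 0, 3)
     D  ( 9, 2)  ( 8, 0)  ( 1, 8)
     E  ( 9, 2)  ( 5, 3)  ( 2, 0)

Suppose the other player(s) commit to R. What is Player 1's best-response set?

BR_1 = {B}

u_1(A vs R) = 2
u_1(B vs R) = 3
u_1(C vs R) = 0
u_1(D vs R) = 1
u_1(E vs R) = 2
max payoff 3 at {B}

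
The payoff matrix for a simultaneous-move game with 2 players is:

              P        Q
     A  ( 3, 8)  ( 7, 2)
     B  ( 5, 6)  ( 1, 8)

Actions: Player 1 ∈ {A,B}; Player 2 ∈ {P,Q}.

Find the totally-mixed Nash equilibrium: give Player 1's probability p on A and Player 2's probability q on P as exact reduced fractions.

P1 mixes 1/4 on A; P2 mixes 3/4 on P

P1 indiff ⇒ q·3+(1-q)·7 = q·5+(1-q)·1 ⇒ q(-2) = (1-q)(-6) ⇒ q = 3/4
P2 indiff ⇒ p·8+(1-p)·6 = p·2+(1-p)·8 ⇒ p(6) = (1-p)(2) ⇒ p = 1/4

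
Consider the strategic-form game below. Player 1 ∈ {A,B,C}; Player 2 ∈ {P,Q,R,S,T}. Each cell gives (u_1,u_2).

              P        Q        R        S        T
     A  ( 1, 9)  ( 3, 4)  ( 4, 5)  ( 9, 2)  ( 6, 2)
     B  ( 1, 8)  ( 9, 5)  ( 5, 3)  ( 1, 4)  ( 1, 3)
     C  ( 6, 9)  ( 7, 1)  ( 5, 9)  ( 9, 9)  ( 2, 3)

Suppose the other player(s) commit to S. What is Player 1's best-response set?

u_1(A vs S) = 9
u_1(B vs S) = 1
u_1(C vs S) = 9
max payoff 9 at {A,C}

BR_1 = {A,C}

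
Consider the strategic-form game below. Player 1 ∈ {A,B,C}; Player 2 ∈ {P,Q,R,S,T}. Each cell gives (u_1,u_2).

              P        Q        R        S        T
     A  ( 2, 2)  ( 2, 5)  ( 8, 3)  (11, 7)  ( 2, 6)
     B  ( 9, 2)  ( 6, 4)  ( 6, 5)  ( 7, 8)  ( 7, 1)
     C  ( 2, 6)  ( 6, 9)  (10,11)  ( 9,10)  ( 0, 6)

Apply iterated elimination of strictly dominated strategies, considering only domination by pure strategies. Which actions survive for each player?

Survivors P1:{A,C} P2:{R,S}

P2 drop P (Q beats it: A:5>2 B:4>2 C:9>6)
P2 drop Q (S beats it: A:7>5 B:8>4 C:10>9)
P2 drop T (S beats it: A:7>6 B:8>1 C:10>6)
P1 drop B (A beats it: R:8>6 S:11>7)
P1→{A,C} P2→{R,S}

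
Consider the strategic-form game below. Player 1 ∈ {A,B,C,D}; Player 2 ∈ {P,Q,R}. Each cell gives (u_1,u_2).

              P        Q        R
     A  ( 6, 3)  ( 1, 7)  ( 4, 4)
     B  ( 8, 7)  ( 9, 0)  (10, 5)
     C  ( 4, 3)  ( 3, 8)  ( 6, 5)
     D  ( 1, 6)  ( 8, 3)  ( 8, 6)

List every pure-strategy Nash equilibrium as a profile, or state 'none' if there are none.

PSNE = {(B,P)}

(A,P): not NE [P1→B gives 8>6; P2→Q gives 7>3]
(A,Q): not NE [P1→B gives 9>1]
(A,R): not NE [P1→B gives 10>4; P2→Q gives 7>4]
(B,P): NE
(B,Q): not NE [P2→P gives 7>0]
(B,R): not NE [P2→P gives 7>5]
(C,P): not NE [P1→B gives 8>4; P2→Q gives 8>3]
(C,Q): not NE [P1→B gives 9>3]
(C,R): not NE [P1→B gives 10>6; P2→Q gives 8>5]
(D,P): not NE [P1→B gives 8>1]
(D,Q): not NE [P1→B gives 9>8; P2→R gives 6>3]
(D,R): not NE [P1→B gives 10>8]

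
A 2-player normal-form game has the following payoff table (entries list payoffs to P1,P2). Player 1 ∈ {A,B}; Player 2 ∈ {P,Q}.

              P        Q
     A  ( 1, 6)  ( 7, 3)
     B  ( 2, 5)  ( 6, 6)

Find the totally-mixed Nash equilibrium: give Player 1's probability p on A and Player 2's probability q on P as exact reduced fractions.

P1 indiff ⇒ q·1+(1-q)·7 = q·2+(1-q)·6 ⇒ q(-1) = (1-q)(-1) ⇒ q = 1/2
P2 indiff ⇒ p·6+(1-p)·5 = p·3+(1-p)·6 ⇒ p(3) = (1-p)(1) ⇒ p = 1/4

P1 mixes 1/4 on A; P2 mixes 1/2 on P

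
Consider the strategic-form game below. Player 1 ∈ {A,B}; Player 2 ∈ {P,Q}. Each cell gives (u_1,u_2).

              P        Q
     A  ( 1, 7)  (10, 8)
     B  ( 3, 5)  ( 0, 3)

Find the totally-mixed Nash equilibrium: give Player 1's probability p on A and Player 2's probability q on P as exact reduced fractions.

P1 mixes 2/3 on A; P2 mixes 5/6 on P

P1 indiff ⇒ q·1+(1-q)·10 = q·3+(1-q)·0 ⇒ q(-2) = (1-q)(-10) ⇒ q = 5/6
P2 indiff ⇒ p·7+(1-p)·5 = p·8+(1-p)·3 ⇒ p(-1) = (1-p)(-2) ⇒ p = 2/3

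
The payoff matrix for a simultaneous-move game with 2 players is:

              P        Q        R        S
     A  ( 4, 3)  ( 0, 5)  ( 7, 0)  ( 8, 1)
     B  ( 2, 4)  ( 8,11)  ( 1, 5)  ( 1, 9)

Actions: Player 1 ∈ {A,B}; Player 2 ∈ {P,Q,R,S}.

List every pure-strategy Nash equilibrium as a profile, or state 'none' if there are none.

(A,P): not NE [P2→Q gives 5>3]
(A,Q): not NE [P1→B gives 8>0]
(A,R): not NE [P2→Q gives 5>0]
(A,S): not NE [P2→Q gives 5>1]
(B,P): not NE [P1→A gives 4>2; P2→Q gives 11>4]
(B,Q): NE
(B,R): not NE [P1→A gives 7>1; P2→Q gives 11>5]
(B,S): not NE [P1→A gives 8>1; P2→Q gives 11>9]

PSNE = {(B,Q)}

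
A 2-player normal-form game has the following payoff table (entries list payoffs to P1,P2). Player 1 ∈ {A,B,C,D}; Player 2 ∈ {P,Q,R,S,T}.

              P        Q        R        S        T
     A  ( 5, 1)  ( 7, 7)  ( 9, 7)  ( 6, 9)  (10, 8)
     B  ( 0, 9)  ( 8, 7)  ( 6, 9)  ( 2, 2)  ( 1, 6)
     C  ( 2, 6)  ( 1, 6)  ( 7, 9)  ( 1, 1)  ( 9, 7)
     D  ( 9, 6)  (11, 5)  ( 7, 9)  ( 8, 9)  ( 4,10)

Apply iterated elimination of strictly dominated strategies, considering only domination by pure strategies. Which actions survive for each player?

Remaining: P1:{A,D} P2:{S,T}

P1 drop B (D beats it: P:9>0 Q:11>8 R:7>6 S:8>2 T:4>1)
P1 drop C (A beats it: P:5>2 Q:7>1 R:9>7 S:6>1 T:10>9)
P2 drop P (R beats it: A:7>1 D:9>6)
P2 drop Q (S beats it: A:9>7 D:9>5)
P2 drop R (T beats it: A:8>7 D:10>9)
P1→{A,D} P2→{S,T}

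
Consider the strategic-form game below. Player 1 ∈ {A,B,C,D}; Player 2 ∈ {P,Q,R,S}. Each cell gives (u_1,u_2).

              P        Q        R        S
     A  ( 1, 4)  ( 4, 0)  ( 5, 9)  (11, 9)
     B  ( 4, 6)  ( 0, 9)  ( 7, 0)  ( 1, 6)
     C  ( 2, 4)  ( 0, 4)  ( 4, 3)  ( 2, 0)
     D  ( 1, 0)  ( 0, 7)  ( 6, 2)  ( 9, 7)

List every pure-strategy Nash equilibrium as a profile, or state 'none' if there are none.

PSNE = {(A,S)}

(A,P): not NE [P1→B gives 4>1; P2→S gives 9>4]
(A,Q): not NE [P2→S gives 9>0]
(A,R): not NE [P1→B gives 7>5]
(A,S): NE
(B,P): not NE [P2→Q gives 9>6]
(B,Q): not NE [P1→A gives 4>0]
(B,R): not NE [P2→Q gives 9>0]
(B,S): not NE [P1→A gives 11>1; P2→Q gives 9>6]
(C,P): not NE [P1→B gives 4>2]
(C,Q): not NE [P1→A gives 4>0]
(C,R): not NE [P1→B gives 7>4; P2→Q gives 4>3]
(C,S): not NE [P1→A gives 11>2; P2→Q gives 4>0]
(D,P): not NE [P1→B gives 4>1; P2→S gives 7>0]
(D,Q): not NE [P1→A gives 4>0]
(D,R): not NE [P1→B gives 7>6; P2→S gives 7>2]
(D,S): not NE [P1→A gives 11>9]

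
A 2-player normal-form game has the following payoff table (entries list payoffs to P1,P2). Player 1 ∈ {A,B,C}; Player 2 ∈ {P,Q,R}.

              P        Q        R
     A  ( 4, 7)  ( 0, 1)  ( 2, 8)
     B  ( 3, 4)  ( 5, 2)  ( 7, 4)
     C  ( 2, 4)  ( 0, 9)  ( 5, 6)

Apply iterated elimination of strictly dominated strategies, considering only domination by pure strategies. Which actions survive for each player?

IESDS → P1:{A,B} P2:{P,R}

P1 drop C (B beats it: P:3>2 Q:5>0 R:7>5)
P2 drop Q (P beats it: A:7>1 B:4>2)
P1→{A,B} P2→{P,R}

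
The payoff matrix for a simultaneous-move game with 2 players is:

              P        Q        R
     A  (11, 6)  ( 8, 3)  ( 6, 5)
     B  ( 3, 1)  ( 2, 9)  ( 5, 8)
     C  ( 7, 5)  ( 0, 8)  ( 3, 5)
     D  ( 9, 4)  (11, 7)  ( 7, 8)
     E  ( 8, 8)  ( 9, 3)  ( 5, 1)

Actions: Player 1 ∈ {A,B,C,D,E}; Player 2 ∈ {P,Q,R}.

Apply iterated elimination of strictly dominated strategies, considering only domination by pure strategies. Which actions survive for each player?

Remaining: P1:{A,D} P2:{P,R}

P1 drop B (A beats it: P:11>3 Q:8>2 R:6>5)
P1 drop C (A beats it: P:11>7 Q:8>0 R:6>3)
P1 drop E (D beats it: P:9>8 Q:11>9 R:7>5)
P2 drop Q (R beats it: A:5>3 D:8>7)
P1→{A,D} P2→{P,R}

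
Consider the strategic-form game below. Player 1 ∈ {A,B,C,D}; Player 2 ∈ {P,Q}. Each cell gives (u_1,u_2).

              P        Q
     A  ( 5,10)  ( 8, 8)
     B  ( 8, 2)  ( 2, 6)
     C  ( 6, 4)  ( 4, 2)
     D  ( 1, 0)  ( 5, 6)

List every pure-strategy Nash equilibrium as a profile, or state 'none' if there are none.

(A,P): not NE [P1→B gives 8>5]
(A,Q): not NE [P2→P gives 10>8]
(B,P): not NE [P2→Q gives 6>2]
(B,Q): not NE [P1→A gives 8>2]
(C,P): not NE [P1→B gives 8>6]
(C,Q): not NE [P1→A gives 8>4; P2→P gives 4>2]
(D,P): not NE [P1→B gives 8>1; P2→Q gives 6>0]
(D,Q): not NE [P1→A gives 8>5]

PSNE: ∅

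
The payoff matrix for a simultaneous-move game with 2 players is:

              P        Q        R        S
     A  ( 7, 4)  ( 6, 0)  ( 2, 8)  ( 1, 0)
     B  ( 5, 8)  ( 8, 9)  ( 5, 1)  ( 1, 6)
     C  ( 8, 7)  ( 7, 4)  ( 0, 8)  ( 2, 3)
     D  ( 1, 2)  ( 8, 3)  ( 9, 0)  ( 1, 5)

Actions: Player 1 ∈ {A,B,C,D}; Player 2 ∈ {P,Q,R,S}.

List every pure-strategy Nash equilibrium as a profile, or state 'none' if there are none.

Nash profiles: (B,Q)

(A,P): not NE [P1→C gives 8>7; P2→R gives 8>4]
(A,Q): not NE [P1→D gives 8>6; P2→R gives 8>0]
(A,R): not NE [P1→D gives 9>2]
(A,S): not NE [P1→C gives 2>1; P2→R gives 8>0]
(B,P): not NE [P1→C gives 8>5; P2→Q gives 9>8]
(B,Q): NE
(B,R): not NE [P1→D gives 9>5; P2→Q gives 9>1]
(B,S): not NE [P1→C gives 2>1; P2→Q gives 9>6]
(C,P): not NE [P2→R gives 8>7]
(C,Q): not NE [P1→D gives 8>7; P2→R gives 8>4]
(C,R): not NE [P1→D gives 9>0]
(C,S): not NE [P2→R gives 8>3]
(D,P): not NE [P1→C gives 8>1; P2→S gives 5>2]
(D,Q): not NE [P2→S gives 5>3]
(D,R): not NE [P2→S gives 5>0]
(D,S): not NE [P1→C gives 2>1]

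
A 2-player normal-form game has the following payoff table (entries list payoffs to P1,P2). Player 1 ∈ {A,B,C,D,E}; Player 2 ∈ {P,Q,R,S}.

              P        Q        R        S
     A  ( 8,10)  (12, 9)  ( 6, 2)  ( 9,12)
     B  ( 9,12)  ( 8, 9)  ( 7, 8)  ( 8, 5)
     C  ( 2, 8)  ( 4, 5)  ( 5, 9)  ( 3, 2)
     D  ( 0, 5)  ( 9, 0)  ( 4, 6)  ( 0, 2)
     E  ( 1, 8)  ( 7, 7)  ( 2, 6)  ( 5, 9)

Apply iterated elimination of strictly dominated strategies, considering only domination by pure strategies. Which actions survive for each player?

Survivors P1:{A,B} P2:{P,S}

P1 drop C (A beats it: P:8>2 Q:12>4 R:6>5 S:9>3)
P1 drop D (A beats it: P:8>0 Q:12>9 R:6>4 S:9>0)
P1 drop E (A beats it: P:8>1 Q:12>7 R:6>2 S:9>5)
P2 drop Q (P beats it: A:10>9 B:12>9)
P2 drop R (P beats it: A:10>2 B:12>8)
P1→{A,B} P2→{P,S}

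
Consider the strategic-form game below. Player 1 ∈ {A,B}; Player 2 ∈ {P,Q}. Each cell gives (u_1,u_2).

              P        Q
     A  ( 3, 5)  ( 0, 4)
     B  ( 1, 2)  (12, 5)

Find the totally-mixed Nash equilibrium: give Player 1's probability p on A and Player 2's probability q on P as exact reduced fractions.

P1 indiff ⇒ q·3+(1-q)·0 = q·1+(1-q)·12 ⇒ q(2) = (1-q)(12) ⇒ q = 6/7
P2 indiff ⇒ p·5+(1-p)·2 = p·4+(1-p)·5 ⇒ p(1) = (1-p)(3) ⇒ p = 3/4

P1 mixes 3/4 on A; P2 mixes 6/7 on P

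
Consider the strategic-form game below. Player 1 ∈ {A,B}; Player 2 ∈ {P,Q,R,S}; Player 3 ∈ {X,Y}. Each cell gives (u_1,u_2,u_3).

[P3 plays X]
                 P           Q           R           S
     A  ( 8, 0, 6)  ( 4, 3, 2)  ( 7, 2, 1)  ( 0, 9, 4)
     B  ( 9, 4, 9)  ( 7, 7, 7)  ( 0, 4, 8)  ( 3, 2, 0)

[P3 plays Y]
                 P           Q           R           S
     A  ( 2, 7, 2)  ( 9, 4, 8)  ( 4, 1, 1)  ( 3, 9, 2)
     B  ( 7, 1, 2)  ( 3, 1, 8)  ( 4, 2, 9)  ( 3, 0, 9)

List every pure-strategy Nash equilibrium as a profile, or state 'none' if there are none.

(A,P,X): not NE [P1→B gives 9>8; P2→S gives 9>0]
(A,P,Y): not NE [P1→B gives 7>2; P2→S gives 9>7; P3→X gives 6>2]
(A,Q,X): not NE [P1→B gives 7>4; P2→S gives 9>3; P3→Y gives 8>2]
(A,Q,Y): not NE [P2→S gives 9>4]
(A,R,X): not NE [P2→S gives 9>2]
(A,R,Y): not NE [P2→S gives 9>1]
(A,S,X): not NE [P1→B gives 3>0]
(A,S,Y): not NE [P3→X gives 4>2]
(B,P,X): not NE [P2→Q gives 7>4]
(B,P,Y): not NE [P2→R gives 2>1; P3→X gives 9>2]
(B,Q,X): not NE [P3→Y gives 8>7]
(B,Q,Y): not NE [P1→A gives 9>3; P2→R gives 2>1]
(B,R,X): not NE [P1→A gives 7>0; P2→Q gives 7>4; P3→Y gives 9>8]
(B,R,Y): NE
(B,S,X): not NE [P2→Q gives 7>2; P3→Y gives 9>0]
(B,S,Y): not NE [P2→R gives 2>0]

Nash profiles: (B,R,Y)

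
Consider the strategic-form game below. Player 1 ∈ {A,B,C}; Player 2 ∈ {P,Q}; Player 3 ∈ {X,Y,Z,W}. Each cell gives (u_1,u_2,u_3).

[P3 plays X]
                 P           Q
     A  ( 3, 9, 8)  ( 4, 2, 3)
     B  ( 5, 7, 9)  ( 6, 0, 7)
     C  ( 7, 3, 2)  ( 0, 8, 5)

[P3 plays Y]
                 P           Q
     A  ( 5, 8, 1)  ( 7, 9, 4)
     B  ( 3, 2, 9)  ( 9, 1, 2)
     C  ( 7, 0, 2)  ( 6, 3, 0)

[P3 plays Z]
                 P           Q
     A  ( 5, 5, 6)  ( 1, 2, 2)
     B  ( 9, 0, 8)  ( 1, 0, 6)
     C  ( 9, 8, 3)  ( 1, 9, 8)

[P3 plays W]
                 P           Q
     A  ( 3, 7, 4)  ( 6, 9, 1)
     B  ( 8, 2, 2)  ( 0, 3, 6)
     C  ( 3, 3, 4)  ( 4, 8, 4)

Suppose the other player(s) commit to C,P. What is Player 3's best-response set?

P3 best: {W}

u_3(X vs C,P) = 2
u_3(Y vs C,P) = 2
u_3(Z vs C,P) = 3
u_3(W vs C,P) = 4
max payoff 4 at {W}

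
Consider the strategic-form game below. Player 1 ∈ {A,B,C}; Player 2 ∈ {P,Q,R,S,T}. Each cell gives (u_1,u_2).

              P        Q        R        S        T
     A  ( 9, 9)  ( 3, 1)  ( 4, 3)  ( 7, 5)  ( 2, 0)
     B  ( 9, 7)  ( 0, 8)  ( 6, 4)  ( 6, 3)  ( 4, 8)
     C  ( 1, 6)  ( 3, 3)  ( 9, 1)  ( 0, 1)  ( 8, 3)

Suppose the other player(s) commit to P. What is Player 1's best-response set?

u_1(A vs P) = 9
u_1(B vs P) = 9
u_1(C vs P) = 1
max payoff 9 at {A,B}

BR_1 = {A,B}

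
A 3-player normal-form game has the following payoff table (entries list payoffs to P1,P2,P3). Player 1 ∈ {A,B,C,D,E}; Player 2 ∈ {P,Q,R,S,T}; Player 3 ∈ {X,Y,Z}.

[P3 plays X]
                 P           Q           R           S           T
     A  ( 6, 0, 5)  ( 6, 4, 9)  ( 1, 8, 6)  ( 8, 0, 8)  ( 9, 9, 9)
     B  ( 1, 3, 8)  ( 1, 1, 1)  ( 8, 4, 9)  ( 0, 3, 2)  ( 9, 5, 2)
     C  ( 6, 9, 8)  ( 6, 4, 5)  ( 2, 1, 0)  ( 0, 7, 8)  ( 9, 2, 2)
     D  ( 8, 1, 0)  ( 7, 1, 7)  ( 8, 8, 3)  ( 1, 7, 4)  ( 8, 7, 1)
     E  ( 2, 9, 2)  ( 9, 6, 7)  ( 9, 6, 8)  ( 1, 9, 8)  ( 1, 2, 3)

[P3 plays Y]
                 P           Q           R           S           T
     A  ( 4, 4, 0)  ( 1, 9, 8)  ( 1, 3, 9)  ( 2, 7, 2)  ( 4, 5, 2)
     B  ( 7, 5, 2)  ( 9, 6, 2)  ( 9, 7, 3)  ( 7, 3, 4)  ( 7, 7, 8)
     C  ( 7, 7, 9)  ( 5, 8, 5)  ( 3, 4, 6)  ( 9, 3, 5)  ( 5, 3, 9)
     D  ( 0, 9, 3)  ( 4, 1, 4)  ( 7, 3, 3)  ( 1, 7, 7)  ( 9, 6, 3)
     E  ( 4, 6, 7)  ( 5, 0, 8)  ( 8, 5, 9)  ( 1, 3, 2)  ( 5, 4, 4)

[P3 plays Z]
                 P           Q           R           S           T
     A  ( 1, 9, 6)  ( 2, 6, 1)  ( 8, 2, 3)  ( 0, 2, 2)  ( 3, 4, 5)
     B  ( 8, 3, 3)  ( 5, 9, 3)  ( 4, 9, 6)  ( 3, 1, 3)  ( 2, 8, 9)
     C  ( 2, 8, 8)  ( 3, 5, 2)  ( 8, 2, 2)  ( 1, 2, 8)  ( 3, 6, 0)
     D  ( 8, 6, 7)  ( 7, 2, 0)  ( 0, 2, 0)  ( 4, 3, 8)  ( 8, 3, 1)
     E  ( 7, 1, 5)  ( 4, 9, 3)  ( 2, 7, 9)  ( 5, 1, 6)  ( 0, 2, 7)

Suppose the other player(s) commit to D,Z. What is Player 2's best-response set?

P2 best: {P}

u_2(P vs D,Z) = 6
u_2(Q vs D,Z) = 2
u_2(R vs D,Z) = 2
u_2(S vs D,Z) = 3
u_2(T vs D,Z) = 3
max payoff 6 at {P}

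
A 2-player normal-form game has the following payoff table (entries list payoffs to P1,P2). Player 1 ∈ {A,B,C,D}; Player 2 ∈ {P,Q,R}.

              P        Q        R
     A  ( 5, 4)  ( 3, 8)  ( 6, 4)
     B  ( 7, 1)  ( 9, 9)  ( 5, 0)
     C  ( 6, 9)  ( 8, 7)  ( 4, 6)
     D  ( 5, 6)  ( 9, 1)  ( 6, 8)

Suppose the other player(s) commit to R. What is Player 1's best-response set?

BR_1 = {A,D}

u_1(A vs R) = 6
u_1(B vs R) = 5
u_1(C vs R) = 4
u_1(D vs R) = 6
max payoff 6 at {A,D}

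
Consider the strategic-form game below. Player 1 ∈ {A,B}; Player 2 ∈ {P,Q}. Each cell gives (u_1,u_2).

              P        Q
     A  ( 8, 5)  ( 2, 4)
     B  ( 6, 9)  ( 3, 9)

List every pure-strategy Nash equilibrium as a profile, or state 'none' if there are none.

(A,P): NE
(A,Q): not NE [P1→B gives 3>2; P2→P gives 5>4]
(B,P): not NE [P1→A gives 8>6]
(B,Q): NE

Nash profiles: (A,P), (B,Q)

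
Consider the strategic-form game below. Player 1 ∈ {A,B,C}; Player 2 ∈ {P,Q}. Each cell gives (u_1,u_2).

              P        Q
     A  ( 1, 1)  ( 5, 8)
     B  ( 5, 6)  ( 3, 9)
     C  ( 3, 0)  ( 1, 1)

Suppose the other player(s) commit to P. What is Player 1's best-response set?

u_1(A vs P) = 1
u_1(B vs P) = 5
u_1(C vs P) = 3
max payoff 5 at {B}

BR_1 = {B}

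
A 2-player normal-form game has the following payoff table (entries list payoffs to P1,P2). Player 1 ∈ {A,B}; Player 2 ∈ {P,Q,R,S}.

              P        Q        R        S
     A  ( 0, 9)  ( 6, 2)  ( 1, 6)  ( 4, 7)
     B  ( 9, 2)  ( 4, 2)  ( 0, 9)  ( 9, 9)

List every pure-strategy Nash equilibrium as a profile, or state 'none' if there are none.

(A,P): not NE [P1→B gives 9>0]
(A,Q): not NE [P2→P gives 9>2]
(A,R): not NE [P2→P gives 9>6]
(A,S): not NE [P1→B gives 9>4; P2→P gives 9>7]
(B,P): not NE [P2→S gives 9>2]
(B,Q): not NE [P1→A gives 6>4; P2→S gives 9>2]
(B,R): not NE [P1→A gives 1>0]
(B,S): NE

NE set: (B,S)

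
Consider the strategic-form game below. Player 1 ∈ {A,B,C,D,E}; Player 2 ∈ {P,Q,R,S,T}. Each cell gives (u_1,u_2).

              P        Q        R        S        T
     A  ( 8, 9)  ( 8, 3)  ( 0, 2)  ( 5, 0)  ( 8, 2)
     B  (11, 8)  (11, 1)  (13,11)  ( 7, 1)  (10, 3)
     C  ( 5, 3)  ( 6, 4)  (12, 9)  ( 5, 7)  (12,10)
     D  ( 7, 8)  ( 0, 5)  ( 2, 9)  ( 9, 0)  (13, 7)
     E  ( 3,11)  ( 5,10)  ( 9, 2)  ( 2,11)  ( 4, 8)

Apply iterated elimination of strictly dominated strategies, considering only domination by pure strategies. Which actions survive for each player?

P1 drop A (B beats it: P:11>8 Q:11>8 R:13>0 S:7>5 T:10>8)
P1 drop E (B beats it: P:11>3 Q:11>5 R:13>9 S:7>2 T:10>4)
P2 drop P (R beats it: B:11>8 C:9>3 D:9>8)
P2 drop Q (R beats it: B:11>1 C:9>4 D:9>5)
P2 drop S (R beats it: B:11>1 C:9>7 D:9>0)
P1→{B,C,D} P2→{R,T}

IESDS → P1:{B,C,D} P2:{R,T}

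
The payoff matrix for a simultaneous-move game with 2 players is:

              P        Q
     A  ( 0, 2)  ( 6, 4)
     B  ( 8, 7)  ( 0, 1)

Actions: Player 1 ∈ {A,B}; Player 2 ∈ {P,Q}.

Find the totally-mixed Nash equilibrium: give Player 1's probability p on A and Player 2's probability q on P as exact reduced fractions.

p=3/4, q=3/7

P1 indiff ⇒ q·0+(1-q)·6 = q·8+(1-q)·0 ⇒ q(-8) = (1-q)(-6) ⇒ q = 3/7
P2 indiff ⇒ p·2+(1-p)·7 = p·4+(1-p)·1 ⇒ p(-2) = (1-p)(-6) ⇒ p = 3/4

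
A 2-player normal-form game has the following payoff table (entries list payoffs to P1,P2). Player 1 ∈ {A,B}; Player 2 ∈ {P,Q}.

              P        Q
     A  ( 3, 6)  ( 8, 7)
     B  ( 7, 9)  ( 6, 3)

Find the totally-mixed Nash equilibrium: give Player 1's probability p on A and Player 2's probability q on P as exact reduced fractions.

P1 mixes 6/7 on A; P2 mixes 1/3 on P

P1 indiff ⇒ q·3+(1-q)·8 = q·7+(1-q)·6 ⇒ q(-4) = (1-q)(-2) ⇒ q = 1/3
P2 indiff ⇒ p·6+(1-p)·9 = p·7+(1-p)·3 ⇒ p(-1) = (1-p)(-6) ⇒ p = 6/7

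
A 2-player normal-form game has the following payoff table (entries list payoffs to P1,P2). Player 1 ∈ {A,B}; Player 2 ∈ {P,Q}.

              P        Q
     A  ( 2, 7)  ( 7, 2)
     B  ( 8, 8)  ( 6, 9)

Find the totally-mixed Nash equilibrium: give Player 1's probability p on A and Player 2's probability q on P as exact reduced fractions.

P1 indiff ⇒ q·2+(1-q)·7 = q·8+(1-q)·6 ⇒ q(-6) = (1-q)(-1) ⇒ q = 1/7
P2 indiff ⇒ p·7+(1-p)·8 = p·2+(1-p)·9 ⇒ p(5) = (1-p)(1) ⇒ p = 1/6

p=1/6, q=1/7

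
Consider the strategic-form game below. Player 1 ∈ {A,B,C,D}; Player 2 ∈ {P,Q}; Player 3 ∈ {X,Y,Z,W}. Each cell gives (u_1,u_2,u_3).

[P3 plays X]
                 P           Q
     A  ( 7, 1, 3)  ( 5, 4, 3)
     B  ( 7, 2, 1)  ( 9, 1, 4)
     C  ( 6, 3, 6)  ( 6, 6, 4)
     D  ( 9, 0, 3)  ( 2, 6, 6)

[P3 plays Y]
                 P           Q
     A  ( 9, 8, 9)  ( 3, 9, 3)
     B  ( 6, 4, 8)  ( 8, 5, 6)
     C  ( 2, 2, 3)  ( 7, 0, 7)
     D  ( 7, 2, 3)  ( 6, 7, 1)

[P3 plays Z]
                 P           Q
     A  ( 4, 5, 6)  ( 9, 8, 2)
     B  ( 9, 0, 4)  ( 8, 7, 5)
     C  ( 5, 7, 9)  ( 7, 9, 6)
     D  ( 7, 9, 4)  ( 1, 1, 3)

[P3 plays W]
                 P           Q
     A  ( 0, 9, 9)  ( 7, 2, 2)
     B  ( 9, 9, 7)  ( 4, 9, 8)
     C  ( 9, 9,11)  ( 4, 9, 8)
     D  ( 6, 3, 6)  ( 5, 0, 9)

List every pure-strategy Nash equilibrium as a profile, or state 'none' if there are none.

(A,P,X): not NE [P1→D gives 9>7; P2→Q gives 4>1; P3→W gives 9>3]
(A,P,Y): not NE [P2→Q gives 9>8]
(A,P,Z): not NE [P1→B gives 9>4; P2→Q gives 8>5; P3→W gives 9>6]
(A,P,W): not NE [P1→C gives 9>0]
(A,Q,X): not NE [P1→B gives 9>5]
(A,Q,Y): not NE [P1→B gives 8>3]
(A,Q,Z): not NE [P3→Y gives 3>2]
(A,Q,W): not NE [P2→P gives 9>2; P3→Y gives 3>2]
(B,P,X): not NE [P1→D gives 9>7; P3→Y gives 8>1]
(B,P,Y): not NE [P1→A gives 9>6; P2→Q gives 5>4]
(B,P,Z): not NE [P2→Q gives 7>0; P3→Y gives 8>4]
(B,P,W): not NE [P3→Y gives 8>7]
(B,Q,X): not NE [P2→P gives 2>1; P3→W gives 8>4]
(B,Q,Y): not NE [P3→W gives 8>6]
(B,Q,Z): not NE [P1→A gives 9>8; P3→W gives 8>5]
(B,Q,W): not NE [P1→A gives 7>4]
(C,P,X): not NE [P1→D gives 9>6; P2→Q gives 6>3; P3→W gives 11>6]
(C,P,Y): not NE [P1→A gives 9>2; P3→W gives 11>3]
(C,P,Z): not NE [P1→B gives 9>5; P2→Q gives 9>7; P3→W gives 11>9]
(C,P,W): NE
(C,Q,X): not NE [P1→B gives 9>6; P3→W gives 8>4]
(C,Q,Y): not NE [P1→B gives 8>7; P2→P gives 2>0; P3→W gives 8>7]
(C,Q,Z): not NE [P1→A gives 9>7; P3→W gives 8>6]
(C,Q,W): not NE [P1→A gives 7>4]
(D,P,X): not NE [P2→Q gives 6>0; P3→W gives 6>3]
(D,P,Y): not NE [P1→A gives 9>7; P2→Q gives 7>2; P3→W gives 6>3]
(D,P,Z): not NE [P1→B gives 9>7; P3→W gives 6>4]
(D,P,W): not NE [P1→C gives 9>6]
(D,Q,X): not NE [P1→B gives 9>2; P3→W gives 9>6]
(D,Q,Y): not NE [P1→B gives 8>6; P3→W gives 9>1]
(D,Q,Z): not NE [P1→A gives 9>1; P2→P gives 9>1; P3→W gives 9>3]
(D,Q,W): not NE [P1→A gives 7>5; P2→P gives 3>0]

Nash profiles: (C,P,W)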